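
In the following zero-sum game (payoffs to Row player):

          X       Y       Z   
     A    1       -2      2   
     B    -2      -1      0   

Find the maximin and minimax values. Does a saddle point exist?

Maximin = -2, Minimax = -1, Saddle: False

Work:
Row minimums: [-2, -2] → maximin = -2
Column maximums: [1, -1, 2] → minimax = -1
No saddle point (maximin ≠ minimax). Mixed strategy needed.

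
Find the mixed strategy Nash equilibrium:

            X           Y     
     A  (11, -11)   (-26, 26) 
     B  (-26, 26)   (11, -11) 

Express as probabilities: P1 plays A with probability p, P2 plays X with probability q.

p = 0.5, q = 0.5

Work:
Find probabilities that make opponent indifferent:
P2 chooses q to make P1 indifferent between A and B
P1 chooses p to make P2 indifferent between X and Y
Mixed NE: P1 plays (A: 0.5, B: 0.5), P2 plays (X: 0.5, Y: 0.5)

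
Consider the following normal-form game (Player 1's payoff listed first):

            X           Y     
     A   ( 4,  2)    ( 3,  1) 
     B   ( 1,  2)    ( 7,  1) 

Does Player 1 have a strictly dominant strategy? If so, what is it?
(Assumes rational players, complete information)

No strictly dominant strategy exists for Player 1

Work:
A strategy strictly dominates another if it gives a strictly higher payoff against every opponent action. Compare each pair of P1's strategies column-by-column:
  A vs B: [4 vs 1, 3 vs 7] → A does not strictly dominate B (column Y: 3 ≤ 7)
  B vs A: [1 vs 4, 7 vs 3] → B does not strictly dominate A (column X: 1 ≤ 4)
No single strategy strictly dominates all others → no strictly dominant strategy.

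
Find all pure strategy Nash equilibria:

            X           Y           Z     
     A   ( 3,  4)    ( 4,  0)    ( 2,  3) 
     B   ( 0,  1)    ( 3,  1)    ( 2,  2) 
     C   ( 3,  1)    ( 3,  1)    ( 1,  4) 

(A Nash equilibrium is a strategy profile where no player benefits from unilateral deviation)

Nash equilibrium: (A, X), (B, Z)

Work:
Best responses:
  P1 vs X: payoffs [3, 0, 3] → best response A/C (payoff 3)
  P1 vs Y: payoffs [4, 3, 3] → best response A (payoff 4)
  P1 vs Z: payoffs [2, 2, 1] → best response A/B (payoff 2)
  P2 vs A: payoffs [4, 0, 3] → best response X (payoff 4)
  P2 vs B: payoffs [1, 1, 2] → best response Z (payoff 2)
  P2 vs C: payoffs [1, 1, 4] → best response Z (payoff 4)
Mutual best responses: (A,X), (B,Z) → Nash equilibria.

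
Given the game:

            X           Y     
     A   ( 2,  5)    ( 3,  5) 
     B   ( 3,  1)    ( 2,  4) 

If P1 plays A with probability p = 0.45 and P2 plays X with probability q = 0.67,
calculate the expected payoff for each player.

E[P1] = 2.517, E[P2] = 3.3445

Work:
E[P1] = p·q·π₁(A,X) + p·(1-q)·π₁(A,Y) + (1-p)·q·π₁(B,X) + (1-p)·(1-q)·π₁(B,Y)
= 0.45·0.67·2 + 0.45·0.33·3 + 0.55·0.67·3 + 0.55·0.33·2
= 2.517

E[P2] = 3.3445 (similar calculation)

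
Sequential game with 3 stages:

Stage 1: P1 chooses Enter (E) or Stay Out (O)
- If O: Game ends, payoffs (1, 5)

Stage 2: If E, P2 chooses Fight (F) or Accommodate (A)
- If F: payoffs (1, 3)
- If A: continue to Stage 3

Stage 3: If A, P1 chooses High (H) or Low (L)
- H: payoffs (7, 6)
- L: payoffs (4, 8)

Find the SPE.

SPE: (E, A, H); Outcome (7, 6)

Work:
Stage 3: P1 chooses H (7 vs 4)
Stage 2: P2: F->3, A->6 (anticipating H). Choose A
Stage 1: P1: O->1, E->7 (anticipating A, H). Choose E
SPE path: E -> A -> H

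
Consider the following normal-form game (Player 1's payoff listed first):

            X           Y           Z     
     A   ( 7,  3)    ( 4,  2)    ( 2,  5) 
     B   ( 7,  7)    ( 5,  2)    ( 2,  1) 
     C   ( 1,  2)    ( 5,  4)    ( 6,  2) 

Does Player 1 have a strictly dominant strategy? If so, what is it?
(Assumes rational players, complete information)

No strictly dominant strategy exists for Player 1

Work:
A strategy strictly dominates another if it gives a strictly higher payoff against every opponent action. Compare each pair of P1's strategies column-by-column:
  A vs B: [7 vs 7, 4 vs 5, 2 vs 2] → A does not strictly dominate B (column X: 7 ≤ 7)
  A vs C: [7 vs 1, 4 vs 5, 2 vs 6] → A does not strictly dominate C (column Y: 4 ≤ 5)
  B vs A: [7 vs 7, 5 vs 4, 2 vs 2] → B does not strictly dominate A (column X: 7 ≤ 7)
  B vs C: [7 vs 1, 5 vs 5, 2 vs 6] → B does not strictly dominate C (column Y: 5 ≤ 5)
  C vs A: [1 vs 7, 5 vs 4, 6 vs 2] → C does not strictly dominate A (column X: 1 ≤ 7)
  C vs B: [1 vs 7, 5 vs 5, 6 vs 2] → C does not strictly dominate B (column X: 1 ≤ 7)
No single strategy strictly dominates all others → no strictly dominant strategy.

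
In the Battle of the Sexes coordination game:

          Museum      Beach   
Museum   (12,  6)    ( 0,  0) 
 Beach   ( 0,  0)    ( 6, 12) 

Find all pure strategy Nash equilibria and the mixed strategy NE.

Pure NE: (Museum, Museum) and (Beach, Beach); Mixed NE: p = 0.6667, q = 0.3333

Work:
Check pure NE:
(Museum, Museum): (12, 6) - no unilateral deviation beneficial
(Beach, Beach): (6, 12) - no unilateral deviation beneficial
Mixed NE: P1 plays Museum with p = 0.6667, P2 plays Museum with q = 0.3333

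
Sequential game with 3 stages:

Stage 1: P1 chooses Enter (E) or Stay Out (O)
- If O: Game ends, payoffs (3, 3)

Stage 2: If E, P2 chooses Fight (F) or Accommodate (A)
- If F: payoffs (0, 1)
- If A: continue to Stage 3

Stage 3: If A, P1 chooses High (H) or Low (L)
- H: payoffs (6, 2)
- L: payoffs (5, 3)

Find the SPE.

SPE: (E, A, H); Outcome (6, 2)

Work:
Stage 3: P1 chooses H (6 vs 5)
Stage 2: P2: F->1, A->2 (anticipating H). Choose A
Stage 1: P1: O->3, E->6 (anticipating A, H). Choose E
SPE path: E -> A -> H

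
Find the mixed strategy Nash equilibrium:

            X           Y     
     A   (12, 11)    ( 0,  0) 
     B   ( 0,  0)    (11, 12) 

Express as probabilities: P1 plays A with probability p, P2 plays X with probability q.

p = 0.5217, q = 0.4783

Work:
Find probabilities that make opponent indifferent:
P2 chooses q to make P1 indifferent between A and B
P1 chooses p to make P2 indifferent between X and Y
Mixed NE: P1 plays (A: 0.5217, B: 0.4783), P2 plays (X: 0.4783, Y: 0.5217)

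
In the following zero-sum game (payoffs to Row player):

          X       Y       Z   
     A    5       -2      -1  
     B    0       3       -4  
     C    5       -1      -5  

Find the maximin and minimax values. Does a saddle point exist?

Maximin = -2, Minimax = -1, Saddle: False

Work:
Row minimums: [-2, -4, -5] → maximin = -2
Column maximums: [5, 3, -1] → minimax = -1
No saddle point (maximin ≠ minimax). Mixed strategy needed.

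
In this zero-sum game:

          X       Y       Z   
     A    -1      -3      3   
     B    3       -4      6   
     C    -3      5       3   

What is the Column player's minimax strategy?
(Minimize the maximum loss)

Column should play X, value = 3

Work:
Column player minimizes Row's maximum payoff:
Column X: max payoff to Row = 3
Column Y: max payoff to Row = 5
Column Z: max payoff to Row = 6
Minimum is 3, achieved by column X.
Minimax strategy: X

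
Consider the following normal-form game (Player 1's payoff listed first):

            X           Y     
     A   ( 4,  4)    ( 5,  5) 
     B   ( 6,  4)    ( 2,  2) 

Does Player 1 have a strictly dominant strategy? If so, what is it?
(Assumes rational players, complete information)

No strictly dominant strategy exists for Player 1

Work:
A strategy strictly dominates another if it gives a strictly higher payoff against every opponent action. Compare each pair of P1's strategies column-by-column:
  A vs B: [4 vs 6, 5 vs 2] → A does not strictly dominate B (column X: 4 ≤ 6)
  B vs A: [6 vs 4, 2 vs 5] → B does not strictly dominate A (column Y: 2 ≤ 5)
No single strategy strictly dominates all others → no strictly dominant strategy.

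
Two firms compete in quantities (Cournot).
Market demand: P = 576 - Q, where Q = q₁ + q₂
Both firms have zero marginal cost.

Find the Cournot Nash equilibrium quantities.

q₁* = q₂* = 192.0; P* = 192.0

Work:
Profit: π_i = P·q_i = (a - q_i - q_j)·q_i
FOC: ∂π_i/∂q_i = a - 2q_i - q_j = 0
Reaction function: q_i = (576 - q_j)/2
Symmetry: q* = 576/3 = 192.0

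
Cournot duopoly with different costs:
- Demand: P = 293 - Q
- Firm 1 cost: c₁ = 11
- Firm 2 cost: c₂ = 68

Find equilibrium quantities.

q₁* = 113.0, q₂* = 56.0

Work:
Reaction: q₁ = (293 - 11 - q₂)/2
Reaction: q₂ = (293 - 68 - q₁)/2
Solve simultaneously:
q₁* = (293 - 2×11 + 68)/3 = 113.0
q₂* = (293 - 2×68 + 11)/3 = 56.0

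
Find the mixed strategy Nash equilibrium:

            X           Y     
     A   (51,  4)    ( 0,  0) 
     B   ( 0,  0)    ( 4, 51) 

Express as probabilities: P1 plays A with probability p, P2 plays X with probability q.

p = 0.9273, q = 0.0727

Work:
Find probabilities that make opponent indifferent:
P2 chooses q to make P1 indifferent between A and B
P1 chooses p to make P2 indifferent between X and Y
Mixed NE: P1 plays (A: 0.9273, B: 0.0727), P2 plays (X: 0.0727, Y: 0.9273)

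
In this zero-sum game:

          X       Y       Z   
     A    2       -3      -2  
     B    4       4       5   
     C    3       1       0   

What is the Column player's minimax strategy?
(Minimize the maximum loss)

Column should play X or Y (all achieve the minimum), value = 4

Work:
Column player minimizes Row's maximum payoff:
Column X: max payoff to Row = 4
Column Y: max payoff to Row = 4
Column Z: max payoff to Row = 5
Minimum is 4, achieved by columns X, Y (tied).
Each of X or Y is a minimax strategy.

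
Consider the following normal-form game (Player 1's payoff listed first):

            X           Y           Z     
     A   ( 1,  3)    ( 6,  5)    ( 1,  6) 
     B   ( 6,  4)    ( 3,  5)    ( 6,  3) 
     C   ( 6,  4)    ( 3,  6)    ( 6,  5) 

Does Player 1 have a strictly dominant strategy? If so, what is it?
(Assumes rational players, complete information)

No strictly dominant strategy exists for Player 1

Work:
A strategy strictly dominates another if it gives a strictly higher payoff against every opponent action. Compare each pair of P1's strategies column-by-column:
  A vs B: [1 vs 6, 6 vs 3, 1 vs 6] → A does not strictly dominate B (column X: 1 ≤ 6)
  A vs C: [1 vs 6, 6 vs 3, 1 vs 6] → A does not strictly dominate C (column X: 1 ≤ 6)
  B vs A: [6 vs 1, 3 vs 6, 6 vs 1] → B does not strictly dominate A (column Y: 3 ≤ 6)
  B vs C: [6 vs 6, 3 vs 3, 6 vs 6] → B does not strictly dominate C (column X: 6 ≤ 6)
  C vs A: [6 vs 1, 3 vs 6, 6 vs 1] → C does not strictly dominate A (column Y: 3 ≤ 6)
  C vs B: [6 vs 6, 3 vs 3, 6 vs 6] → C does not strictly dominate B (column X: 6 ≤ 6)
No single strategy strictly dominates all others → no strictly dominant strategy.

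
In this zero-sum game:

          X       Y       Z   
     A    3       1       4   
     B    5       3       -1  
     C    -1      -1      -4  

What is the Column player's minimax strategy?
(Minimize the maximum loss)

Column should play Y, value = 3

Work:
Column player minimizes Row's maximum payoff:
Column X: max payoff to Row = 5
Column Y: max payoff to Row = 3
Column Z: max payoff to Row = 4
Minimum is 3, achieved by column Y.
Minimax strategy: Y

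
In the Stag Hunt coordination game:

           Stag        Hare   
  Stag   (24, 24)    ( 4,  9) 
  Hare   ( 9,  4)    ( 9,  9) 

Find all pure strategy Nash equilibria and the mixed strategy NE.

Pure NE: (Stag, Stag) and (Hare, Hare); Mixed NE: p = 0.25, q = 0.25

Work:
Check pure NE:
(Stag, Stag): (24, 24) - no unilateral deviation beneficial
(Hare, Hare): (9, 9) - no unilateral deviation beneficial
Mixed NE: P1 plays Stag with p = 0.25, P2 plays Stag with q = 0.25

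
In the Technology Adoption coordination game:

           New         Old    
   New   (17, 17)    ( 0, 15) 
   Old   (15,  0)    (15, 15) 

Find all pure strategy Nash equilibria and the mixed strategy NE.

Pure NE: (New, New) and (Old, Old); Mixed NE: p = 0.8824, q = 0.8824

Work:
Check pure NE:
(New, New): (17, 17) - no unilateral deviation beneficial
(Old, Old): (15, 15) - no unilateral deviation beneficial
Mixed NE: P1 plays New with p = 0.8824, P2 plays New with q = 0.8824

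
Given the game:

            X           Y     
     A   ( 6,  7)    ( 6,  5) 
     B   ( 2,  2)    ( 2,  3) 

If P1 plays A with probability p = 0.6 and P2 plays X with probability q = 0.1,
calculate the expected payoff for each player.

E[P1] = 4.4, E[P2] = 4.28

Work:
E[P1] = p·q·π₁(A,X) + p·(1-q)·π₁(A,Y) + (1-p)·q·π₁(B,X) + (1-p)·(1-q)·π₁(B,Y)
= 0.6·0.1·6 + 0.6·0.9·6 + 0.4·0.1·2 + 0.4·0.9·2
= 4.4

E[P2] = 4.28 (similar calculation)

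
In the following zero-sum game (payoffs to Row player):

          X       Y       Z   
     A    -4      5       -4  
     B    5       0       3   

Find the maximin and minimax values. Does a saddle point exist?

Maximin = 0, Minimax = 3, Saddle: False

Work:
Row minimums: [-4, 0] → maximin = 0
Column maximums: [5, 5, 3] → minimax = 3
No saddle point (maximin ≠ minimax). Mixed strategy needed.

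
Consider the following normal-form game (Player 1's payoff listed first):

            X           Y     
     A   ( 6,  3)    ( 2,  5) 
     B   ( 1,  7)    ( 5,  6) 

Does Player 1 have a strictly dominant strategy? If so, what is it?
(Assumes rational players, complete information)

No strictly dominant strategy exists for Player 1

Work:
A strategy strictly dominates another if it gives a strictly higher payoff against every opponent action. Compare each pair of P1's strategies column-by-column:
  A vs B: [6 vs 1, 2 vs 5] → A does not strictly dominate B (column Y: 2 ≤ 5)
  B vs A: [1 vs 6, 5 vs 2] → B does not strictly dominate A (column X: 1 ≤ 6)
No single strategy strictly dominates all others → no strictly dominant strategy.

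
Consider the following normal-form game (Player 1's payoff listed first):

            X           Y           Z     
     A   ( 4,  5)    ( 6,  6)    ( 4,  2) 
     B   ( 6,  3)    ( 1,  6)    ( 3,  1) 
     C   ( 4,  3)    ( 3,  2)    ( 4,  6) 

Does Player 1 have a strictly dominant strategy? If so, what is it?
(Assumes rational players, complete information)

No strictly dominant strategy exists for Player 1

Work:
A strategy strictly dominates another if it gives a strictly higher payoff against every opponent action. Compare each pair of P1's strategies column-by-column:
  A vs B: [4 vs 6, 6 vs 1, 4 vs 3] → A does not strictly dominate B (column X: 4 ≤ 6)
  A vs C: [4 vs 4, 6 vs 3, 4 vs 4] → A does not strictly dominate C (column X: 4 ≤ 4)
  B vs A: [6 vs 4, 1 vs 6, 3 vs 4] → B does not strictly dominate A (column Y: 1 ≤ 6)
  B vs C: [6 vs 4, 1 vs 3, 3 vs 4] → B does not strictly dominate C (column Y: 1 ≤ 3)
  C vs A: [4 vs 4, 3 vs 6, 4 vs 4] → C does not strictly dominate A (column X: 4 ≤ 4)
  C vs B: [4 vs 6, 3 vs 1, 4 vs 3] → C does not strictly dominate B (column X: 4 ≤ 6)
No single strategy strictly dominates all others → no strictly dominant strategy.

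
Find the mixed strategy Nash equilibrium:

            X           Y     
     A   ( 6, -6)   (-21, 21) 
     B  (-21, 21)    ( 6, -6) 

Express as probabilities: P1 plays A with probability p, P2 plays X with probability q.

p = 0.5, q = 0.5

Work:
Find probabilities that make opponent indifferent:
P2 chooses q to make P1 indifferent between A and B
P1 chooses p to make P2 indifferent between X and Y
Mixed NE: P1 plays (A: 0.5, B: 0.5), P2 plays (X: 0.5, Y: 0.5)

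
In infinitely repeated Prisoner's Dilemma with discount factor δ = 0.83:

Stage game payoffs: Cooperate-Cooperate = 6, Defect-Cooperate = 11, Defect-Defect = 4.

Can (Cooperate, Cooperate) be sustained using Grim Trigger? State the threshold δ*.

δ* = 0.7143; since δ = 0.83 ≥ 0.7143, cooperation can be sustained

Work:
For Grim Trigger:
Cooperate forever: 6/(1-δ)
Defect then punished: 11 + 4·δ/(1-δ)
Need: 6/(1-δ) ≥ 11 + 4·δ/(1-δ)
Solving: δ ≥ (T-R)/(T-P) = (11-6)/(11-4) = 0.7143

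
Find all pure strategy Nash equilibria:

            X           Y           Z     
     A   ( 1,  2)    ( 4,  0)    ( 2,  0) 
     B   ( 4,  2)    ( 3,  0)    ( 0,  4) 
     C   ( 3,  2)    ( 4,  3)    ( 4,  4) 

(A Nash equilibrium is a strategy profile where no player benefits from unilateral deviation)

Nash equilibrium: (C, Z)

Work:
Best responses:
  P1 vs X: payoffs [1, 4, 3] → best response B (payoff 4)
  P1 vs Y: payoffs [4, 3, 4] → best response A/C (payoff 4)
  P1 vs Z: payoffs [2, 0, 4] → best response C (payoff 4)
  P2 vs A: payoffs [2, 0, 0] → best response X (payoff 2)
  P2 vs B: payoffs [2, 0, 4] → best response Z (payoff 4)
  P2 vs C: payoffs [2, 3, 4] → best response Z (payoff 4)
Mutual best responses: (C,Z) → Nash equilibria.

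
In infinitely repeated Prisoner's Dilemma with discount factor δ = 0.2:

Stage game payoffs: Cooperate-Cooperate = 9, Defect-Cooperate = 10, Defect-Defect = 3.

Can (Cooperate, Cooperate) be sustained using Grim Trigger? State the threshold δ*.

δ* = 0.1429; since δ = 0.2 ≥ 0.1429, cooperation can be sustained

Work:
For Grim Trigger:
Cooperate forever: 9/(1-δ)
Defect then punished: 10 + 3·δ/(1-δ)
Need: 9/(1-δ) ≥ 10 + 3·δ/(1-δ)
Solving: δ ≥ (T-R)/(T-P) = (10-9)/(10-3) = 0.1429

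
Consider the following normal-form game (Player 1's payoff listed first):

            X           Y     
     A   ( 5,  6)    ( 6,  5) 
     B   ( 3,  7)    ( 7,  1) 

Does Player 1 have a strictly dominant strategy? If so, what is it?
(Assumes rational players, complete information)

No strictly dominant strategy exists for Player 1

Work:
A strategy strictly dominates another if it gives a strictly higher payoff against every opponent action. Compare each pair of P1's strategies column-by-column:
  A vs B: [5 vs 3, 6 vs 7] → A does not strictly dominate B (column Y: 6 ≤ 7)
  B vs A: [3 vs 5, 7 vs 6] → B does not strictly dominate A (column X: 3 ≤ 5)
No single strategy strictly dominates all others → no strictly dominant strategy.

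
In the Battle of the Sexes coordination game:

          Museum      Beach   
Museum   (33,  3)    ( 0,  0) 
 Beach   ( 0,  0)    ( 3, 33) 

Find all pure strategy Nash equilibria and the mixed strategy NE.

Pure NE: (Museum, Museum) and (Beach, Beach); Mixed NE: p = 0.9167, q = 0.0833

Work:
Check pure NE:
(Museum, Museum): (33, 3) - no unilateral deviation beneficial
(Beach, Beach): (3, 33) - no unilateral deviation beneficial
Mixed NE: P1 plays Museum with p = 0.9167, P2 plays Museum with q = 0.0833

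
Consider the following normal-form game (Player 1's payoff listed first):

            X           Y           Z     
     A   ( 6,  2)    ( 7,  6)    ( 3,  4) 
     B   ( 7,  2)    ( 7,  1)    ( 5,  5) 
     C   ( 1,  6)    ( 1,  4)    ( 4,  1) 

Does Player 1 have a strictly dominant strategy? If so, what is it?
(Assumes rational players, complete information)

No strictly dominant strategy exists for Player 1

Work:
A strategy strictly dominates another if it gives a strictly higher payoff against every opponent action. Compare each pair of P1's strategies column-by-column:
  A vs B: [6 vs 7, 7 vs 7, 3 vs 5] → A does not strictly dominate B (column X: 6 ≤ 7)
  A vs C: [6 vs 1, 7 vs 1, 3 vs 4] → A does not strictly dominate C (column Z: 3 ≤ 4)
  B vs A: [7 vs 6, 7 vs 7, 5 vs 3] → B does not strictly dominate A (column Y: 7 ≤ 7)
  B vs C: [7 vs 1, 7 vs 1, 5 vs 4] → B strictly dominates C
  C vs A: [1 vs 6, 1 vs 7, 4 vs 3] → C does not strictly dominate A (column X: 1 ≤ 6)
  C vs B: [1 vs 7, 1 vs 7, 4 vs 5] → C does not strictly dominate B (column X: 1 ≤ 7)
No single strategy strictly dominates all others → no strictly dominant strategy.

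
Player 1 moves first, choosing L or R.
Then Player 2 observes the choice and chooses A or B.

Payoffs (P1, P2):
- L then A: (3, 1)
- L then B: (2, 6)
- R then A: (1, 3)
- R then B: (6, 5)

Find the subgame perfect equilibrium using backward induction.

P1 plays R, P2 plays B after L and B after R; Payoff (6, 5)

Work:
Backward induction:
After L: P2 chooses B → P1 gets 2
After R: P2 chooses B → P1 gets 6
P1 chooses R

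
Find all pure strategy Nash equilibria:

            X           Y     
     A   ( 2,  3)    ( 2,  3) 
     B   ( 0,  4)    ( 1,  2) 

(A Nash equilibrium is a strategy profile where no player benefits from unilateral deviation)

Nash equilibrium: (A, X), (A, Y)

Work:
Best responses:
  P1 vs X: payoffs [2, 0] → best response A (payoff 2)
  P1 vs Y: payoffs [2, 1] → best response A (payoff 2)
  P2 vs A: payoffs [3, 3] → best response X/Y (payoff 3)
  P2 vs B: payoffs [4, 2] → best response X (payoff 4)
Mutual best responses: (A,X), (A,Y) → Nash equilibria.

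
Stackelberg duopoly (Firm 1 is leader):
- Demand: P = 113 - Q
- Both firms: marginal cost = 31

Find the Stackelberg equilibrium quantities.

q₁* (leader) = 41.0, q₂* (follower) = 20.5

Work:
Follower's reaction: q₂ = (a - c - q₁)/2
Leader substitutes: π₁ = q₁·(a - q₁ - (a-c-q₁)/2 - c)
FOC: q₁* = (113 - 31)/2 = 41.00
Then: q₂* = (113 - 31 - 41.0)/2 = 20.50
Leader has first-mover advantage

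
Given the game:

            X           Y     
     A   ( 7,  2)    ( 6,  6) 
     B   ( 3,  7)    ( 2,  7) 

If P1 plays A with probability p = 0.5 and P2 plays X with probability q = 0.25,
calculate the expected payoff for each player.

E[P1] = 4.25, E[P2] = 6.0

Work:
E[P1] = p·q·π₁(A,X) + p·(1-q)·π₁(A,Y) + (1-p)·q·π₁(B,X) + (1-p)·(1-q)·π₁(B,Y)
= 0.5·0.25·7 + 0.5·0.75·6 + 0.5·0.25·3 + 0.5·0.75·2
= 4.25

E[P2] = 6.0 (similar calculation)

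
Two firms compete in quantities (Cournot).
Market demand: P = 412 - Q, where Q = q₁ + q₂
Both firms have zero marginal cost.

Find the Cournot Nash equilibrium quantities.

q₁* = q₂* = 137.33; P* = 137.33

Work:
Profit: π_i = P·q_i = (a - q_i - q_j)·q_i
FOC: ∂π_i/∂q_i = a - 2q_i - q_j = 0
Reaction function: q_i = (412 - q_j)/2
Symmetry: q* = 412/3 = 137.33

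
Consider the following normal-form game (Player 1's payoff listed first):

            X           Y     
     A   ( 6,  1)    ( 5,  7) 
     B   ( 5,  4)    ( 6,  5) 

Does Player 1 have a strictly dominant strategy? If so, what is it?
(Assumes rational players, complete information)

No strictly dominant strategy exists for Player 1

Work:
A strategy strictly dominates another if it gives a strictly higher payoff against every opponent action. Compare each pair of P1's strategies column-by-column:
  A vs B: [6 vs 5, 5 vs 6] → A does not strictly dominate B (column Y: 5 ≤ 6)
  B vs A: [5 vs 6, 6 vs 5] → B does not strictly dominate A (column X: 5 ≤ 6)
No single strategy strictly dominates all others → no strictly dominant strategy.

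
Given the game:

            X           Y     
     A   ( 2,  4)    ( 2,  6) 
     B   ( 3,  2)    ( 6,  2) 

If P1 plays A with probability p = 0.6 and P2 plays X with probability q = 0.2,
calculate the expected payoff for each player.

E[P1] = 3.36, E[P2] = 4.16

Work:
E[P1] = p·q·π₁(A,X) + p·(1-q)·π₁(A,Y) + (1-p)·q·π₁(B,X) + (1-p)·(1-q)·π₁(B,Y)
= 0.6·0.2·2 + 0.6·0.8·2 + 0.4·0.2·3 + 0.4·0.8·6
= 3.36

E[P2] = 4.16 (similar calculation)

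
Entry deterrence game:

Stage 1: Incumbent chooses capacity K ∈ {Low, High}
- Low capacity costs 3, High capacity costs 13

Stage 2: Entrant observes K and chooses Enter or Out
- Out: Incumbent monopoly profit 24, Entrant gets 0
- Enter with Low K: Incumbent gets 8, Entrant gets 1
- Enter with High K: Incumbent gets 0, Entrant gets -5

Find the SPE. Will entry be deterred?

SPE: (High, Enter|Low, Out|High); Entry deterred. Incumbent net profit = 11

Work:
After Low K: Entrant enters (1 > 0)
After High K: Entrant stays out (-5 < 0)
Incumbent: Low → 8−3=5, High → 24−13=11
Incumbent chooses High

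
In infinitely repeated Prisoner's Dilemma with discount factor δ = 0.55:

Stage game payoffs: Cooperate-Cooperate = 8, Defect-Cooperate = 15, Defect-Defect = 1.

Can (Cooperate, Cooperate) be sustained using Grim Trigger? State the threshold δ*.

δ* = 0.5; since δ = 0.55 ≥ 0.5, cooperation can be sustained

Work:
For Grim Trigger:
Cooperate forever: 8/(1-δ)
Defect then punished: 15 + 1·δ/(1-δ)
Need: 8/(1-δ) ≥ 15 + 1·δ/(1-δ)
Solving: δ ≥ (T-R)/(T-P) = (15-8)/(15-1) = 0.5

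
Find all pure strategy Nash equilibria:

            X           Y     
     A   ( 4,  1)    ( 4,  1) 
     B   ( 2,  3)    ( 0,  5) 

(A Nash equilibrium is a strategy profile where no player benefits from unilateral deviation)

Nash equilibrium: (A, X), (A, Y)

Work:
Best responses:
  P1 vs X: payoffs [4, 2] → best response A (payoff 4)
  P1 vs Y: payoffs [4, 0] → best response A (payoff 4)
  P2 vs A: payoffs [1, 1] → best response X/Y (payoff 1)
  P2 vs B: payoffs [3, 5] → best response Y (payoff 5)
Mutual best responses: (A,X), (A,Y) → Nash equilibria.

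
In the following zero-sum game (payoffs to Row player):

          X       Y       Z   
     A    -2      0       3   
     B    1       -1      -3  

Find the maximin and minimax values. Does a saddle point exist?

Maximin = -2, Minimax = 0, Saddle: False

Work:
Row minimums: [-2, -3] → maximin = -2
Column maximums: [1, 0, 3] → minimax = 0
No saddle point (maximin ≠ minimax). Mixed strategy needed.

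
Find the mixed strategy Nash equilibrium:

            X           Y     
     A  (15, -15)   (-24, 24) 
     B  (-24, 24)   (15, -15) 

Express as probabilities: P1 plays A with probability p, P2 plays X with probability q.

p = 0.5, q = 0.5

Work:
Find probabilities that make opponent indifferent:
P2 chooses q to make P1 indifferent between A and B
P1 chooses p to make P2 indifferent between X and Y
Mixed NE: P1 plays (A: 0.5, B: 0.5), P2 plays (X: 0.5, Y: 0.5)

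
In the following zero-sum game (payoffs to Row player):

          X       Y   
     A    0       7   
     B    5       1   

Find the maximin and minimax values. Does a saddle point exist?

Maximin = 1, Minimax = 5, Saddle: False

Work:
Row minimums: [0, 1] → maximin = 1
Column maximums: [5, 7] → minimax = 5
No saddle point (maximin ≠ minimax). Mixed strategy needed.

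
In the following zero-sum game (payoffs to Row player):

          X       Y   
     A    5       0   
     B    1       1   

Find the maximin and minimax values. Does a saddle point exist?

Maximin = 1, Minimax = 1, Saddle: True

Work:
Row minimums: [0, 1] → maximin = 1
Column maximums: [5, 1] → minimax = 1
Saddle point exists! Game value = 1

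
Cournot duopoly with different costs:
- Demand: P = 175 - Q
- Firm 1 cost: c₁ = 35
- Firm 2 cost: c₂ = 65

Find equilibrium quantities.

q₁* = 56.67, q₂* = 26.67

Work:
Reaction: q₁ = (175 - 35 - q₂)/2
Reaction: q₂ = (175 - 65 - q₁)/2
Solve simultaneously:
q₁* = (175 - 2×35 + 65)/3 = 56.67
q₂* = (175 - 2×65 + 35)/3 = 26.67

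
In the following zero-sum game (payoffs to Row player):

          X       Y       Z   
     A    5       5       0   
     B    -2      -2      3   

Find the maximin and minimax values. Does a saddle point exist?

Maximin = 0, Minimax = 3, Saddle: False

Work:
Row minimums: [0, -2] → maximin = 0
Column maximums: [5, 5, 3] → minimax = 3
No saddle point (maximin ≠ minimax). Mixed strategy needed.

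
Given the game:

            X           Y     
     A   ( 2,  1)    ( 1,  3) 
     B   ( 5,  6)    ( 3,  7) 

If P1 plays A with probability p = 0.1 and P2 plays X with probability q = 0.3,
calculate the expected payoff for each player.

E[P1] = 3.37, E[P2] = 6.27

Work:
E[P1] = p·q·π₁(A,X) + p·(1-q)·π₁(A,Y) + (1-p)·q·π₁(B,X) + (1-p)·(1-q)·π₁(B,Y)
= 0.1·0.3·2 + 0.1·0.7·1 + 0.9·0.3·5 + 0.9·0.7·3
= 3.37

E[P2] = 6.27 (similar calculation)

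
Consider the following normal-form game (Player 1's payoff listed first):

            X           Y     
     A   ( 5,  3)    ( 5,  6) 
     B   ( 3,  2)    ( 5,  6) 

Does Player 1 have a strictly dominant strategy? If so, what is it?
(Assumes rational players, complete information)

No strictly dominant strategy exists for Player 1

Work:
A strategy strictly dominates another if it gives a strictly higher payoff against every opponent action. Compare each pair of P1's strategies column-by-column:
  A vs B: [5 vs 3, 5 vs 5] → A does not strictly dominate B (column Y: 5 ≤ 5)
  B vs A: [3 vs 5, 5 vs 5] → B does not strictly dominate A (column X: 3 ≤ 5)
No single strategy strictly dominates all others → no strictly dominant strategy.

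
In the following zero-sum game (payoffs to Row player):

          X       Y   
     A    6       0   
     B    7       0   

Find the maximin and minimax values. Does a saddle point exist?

Maximin = 0, Minimax = 0, Saddle: True

Work:
Row minimums: [0, 0] → maximin = 0
Column maximums: [7, 0] → minimax = 0
Saddle point exists! Game value = 0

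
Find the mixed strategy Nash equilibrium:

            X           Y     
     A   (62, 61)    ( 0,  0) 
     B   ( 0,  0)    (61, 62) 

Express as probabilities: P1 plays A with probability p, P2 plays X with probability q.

p = 0.5041, q = 0.4959

Work:
Find probabilities that make opponent indifferent:
P2 chooses q to make P1 indifferent between A and B
P1 chooses p to make P2 indifferent between X and Y
Mixed NE: P1 plays (A: 0.5041, B: 0.4959), P2 plays (X: 0.4959, Y: 0.5041)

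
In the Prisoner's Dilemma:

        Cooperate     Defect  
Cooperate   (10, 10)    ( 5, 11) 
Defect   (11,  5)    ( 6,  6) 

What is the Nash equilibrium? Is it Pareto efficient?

(Defect, Defect) is NE; not Pareto efficient

Work:
Defect dominates Cooperate for both players:
If P2 cooperates: Defect (11) > Cooperate (10)
If P2 defects: Defect (6) > Cooperate (5)
NE: (Defect, Defect) with payoff (6, 6)
But (Cooperate, Cooperate) = (10, 10) Pareto dominates (6, 6)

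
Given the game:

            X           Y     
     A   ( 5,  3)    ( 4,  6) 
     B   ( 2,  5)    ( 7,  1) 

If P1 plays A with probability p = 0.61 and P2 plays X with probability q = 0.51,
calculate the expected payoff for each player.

E[P1] = 4.4866, E[P2] = 3.9123

Work:
E[P1] = p·q·π₁(A,X) + p·(1-q)·π₁(A,Y) + (1-p)·q·π₁(B,X) + (1-p)·(1-q)·π₁(B,Y)
= 0.61·0.51·5 + 0.61·0.49·4 + 0.39·0.51·2 + 0.39·0.49·7
= 4.4866

E[P2] = 3.9123 (similar calculation)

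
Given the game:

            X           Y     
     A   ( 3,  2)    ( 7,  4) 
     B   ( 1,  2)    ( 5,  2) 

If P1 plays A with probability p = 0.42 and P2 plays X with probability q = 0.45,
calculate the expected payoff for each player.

E[P1] = 4.04, E[P2] = 2.462

Work:
E[P1] = p·q·π₁(A,X) + p·(1-q)·π₁(A,Y) + (1-p)·q·π₁(B,X) + (1-p)·(1-q)·π₁(B,Y)
= 0.42·0.45·3 + 0.42·0.55·7 + 0.58·0.45·1 + 0.58·0.55·5
= 4.04

E[P2] = 2.462 (similar calculation)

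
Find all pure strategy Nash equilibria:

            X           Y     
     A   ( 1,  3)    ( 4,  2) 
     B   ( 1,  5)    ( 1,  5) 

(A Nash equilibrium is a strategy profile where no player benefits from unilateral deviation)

Nash equilibrium: (A, X), (B, X)

Work:
Best responses:
  P1 vs X: payoffs [1, 1] → best response A/B (payoff 1)
  P1 vs Y: payoffs [4, 1] → best response A (payoff 4)
  P2 vs A: payoffs [3, 2] → best response X (payoff 3)
  P2 vs B: payoffs [5, 5] → best response X/Y (payoff 5)
Mutual best responses: (A,X), (B,X) → Nash equilibria.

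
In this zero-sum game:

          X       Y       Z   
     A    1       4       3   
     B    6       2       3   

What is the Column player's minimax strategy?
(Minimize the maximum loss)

Column should play Z, value = 3

Work:
Column player minimizes Row's maximum payoff:
Column X: max payoff to Row = 6
Column Y: max payoff to Row = 4
Column Z: max payoff to Row = 3
Minimum is 3, achieved by column Z.
Minimax strategy: Z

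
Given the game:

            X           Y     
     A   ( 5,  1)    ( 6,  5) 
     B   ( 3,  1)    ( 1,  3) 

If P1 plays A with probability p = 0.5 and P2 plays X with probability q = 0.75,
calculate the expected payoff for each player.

E[P1] = 3.875, E[P2] = 1.75

Work:
E[P1] = p·q·π₁(A,X) + p·(1-q)·π₁(A,Y) + (1-p)·q·π₁(B,X) + (1-p)·(1-q)·π₁(B,Y)
= 0.5·0.75·5 + 0.5·0.25·6 + 0.5·0.75·3 + 0.5·0.25·1
= 3.875

E[P2] = 1.75 (similar calculation)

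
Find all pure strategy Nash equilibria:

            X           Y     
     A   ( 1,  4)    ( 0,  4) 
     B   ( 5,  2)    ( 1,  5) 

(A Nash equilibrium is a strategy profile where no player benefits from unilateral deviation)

Nash equilibrium: (B, Y)

Work:
Best responses:
  P1 vs X: payoffs [1, 5] → best response B (payoff 5)
  P1 vs Y: payoffs [0, 1] → best response B (payoff 1)
  P2 vs A: payoffs [4, 4] → best response X/Y (payoff 4)
  P2 vs B: payoffs [2, 5] → best response Y (payoff 5)
Mutual best responses: (B,Y) → Nash equilibria.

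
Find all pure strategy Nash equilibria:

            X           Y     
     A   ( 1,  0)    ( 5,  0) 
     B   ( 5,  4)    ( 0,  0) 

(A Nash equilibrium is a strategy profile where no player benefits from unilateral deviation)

Nash equilibrium: (A, Y), (B, X)

Work:
Best responses:
  P1 vs X: payoffs [1, 5] → best response B (payoff 5)
  P1 vs Y: payoffs [5, 0] → best response A (payoff 5)
  P2 vs A: payoffs [0, 0] → best response X/Y (payoff 0)
  P2 vs B: payoffs [4, 0] → best response X (payoff 4)
Mutual best responses: (A,Y), (B,X) → Nash equilibria.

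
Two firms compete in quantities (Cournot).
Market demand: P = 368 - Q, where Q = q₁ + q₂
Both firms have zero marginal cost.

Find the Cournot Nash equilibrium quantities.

q₁* = q₂* = 122.67; P* = 122.67

Work:
Profit: π_i = P·q_i = (a - q_i - q_j)·q_i
FOC: ∂π_i/∂q_i = a - 2q_i - q_j = 0
Reaction function: q_i = (368 - q_j)/2
Symmetry: q* = 368/3 = 122.67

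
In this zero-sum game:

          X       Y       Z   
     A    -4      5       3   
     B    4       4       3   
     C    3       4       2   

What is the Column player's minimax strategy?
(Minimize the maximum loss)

Column should play Z, value = 3

Work:
Column player minimizes Row's maximum payoff:
Column X: max payoff to Row = 4
Column Y: max payoff to Row = 5
Column Z: max payoff to Row = 3
Minimum is 3, achieved by column Z.
Minimax strategy: Z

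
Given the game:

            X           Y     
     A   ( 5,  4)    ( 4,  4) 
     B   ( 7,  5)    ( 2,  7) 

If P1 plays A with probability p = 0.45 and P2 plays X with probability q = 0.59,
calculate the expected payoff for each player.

E[P1] = 4.788, E[P2] = 5.001

Work:
E[P1] = p·q·π₁(A,X) + p·(1-q)·π₁(A,Y) + (1-p)·q·π₁(B,X) + (1-p)·(1-q)·π₁(B,Y)
= 0.45·0.59·5 + 0.45·0.41·4 + 0.55·0.59·7 + 0.55·0.41·2
= 4.788

E[P2] = 5.001 (similar calculation)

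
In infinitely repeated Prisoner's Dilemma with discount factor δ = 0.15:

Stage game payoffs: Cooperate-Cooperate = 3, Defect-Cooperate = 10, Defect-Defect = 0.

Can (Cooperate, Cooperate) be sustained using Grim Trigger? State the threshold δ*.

δ* = 0.7; since δ = 0.15 < 0.7, cooperation cannot be sustained

Work:
For Grim Trigger:
Cooperate forever: 3/(1-δ)
Defect then punished: 10 + 0·δ/(1-δ)
Need: 3/(1-δ) ≥ 10 + 0·δ/(1-δ)
Solving: δ ≥ (T-R)/(T-P) = (10-3)/(10-0) = 0.7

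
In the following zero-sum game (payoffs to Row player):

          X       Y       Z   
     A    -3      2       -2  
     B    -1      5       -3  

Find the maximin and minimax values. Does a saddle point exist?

Maximin = -3, Minimax = -2, Saddle: False

Work:
Row minimums: [-3, -3] → maximin = -3
Column maximums: [-1, 5, -2] → minimax = -2
No saddle point (maximin ≠ minimax). Mixed strategy needed.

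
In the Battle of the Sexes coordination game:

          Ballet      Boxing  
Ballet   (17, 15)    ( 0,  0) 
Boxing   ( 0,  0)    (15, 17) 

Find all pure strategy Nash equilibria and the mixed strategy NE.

Pure NE: (Ballet, Ballet) and (Boxing, Boxing); Mixed NE: p = 0.5312, q = 0.4688

Work:
Check pure NE:
(Ballet, Ballet): (17, 15) - no unilateral deviation beneficial
(Boxing, Boxing): (15, 17) - no unilateral deviation beneficial
Mixed NE: P1 plays Ballet with p = 0.5312, P2 plays Ballet with q = 0.4688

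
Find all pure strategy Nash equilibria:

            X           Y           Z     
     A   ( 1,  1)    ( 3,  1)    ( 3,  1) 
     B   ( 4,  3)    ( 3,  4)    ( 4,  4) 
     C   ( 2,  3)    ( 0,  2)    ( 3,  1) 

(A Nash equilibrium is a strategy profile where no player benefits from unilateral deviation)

Nash equilibrium: (A, Y), (B, Y), (B, Z)

Work:
Best responses:
  P1 vs X: payoffs [1, 4, 2] → best response B (payoff 4)
  P1 vs Y: payoffs [3, 3, 0] → best response A/B (payoff 3)
  P1 vs Z: payoffs [3, 4, 3] → best response B (payoff 4)
  P2 vs A: payoffs [1, 1, 1] → best response X/Y/Z (payoff 1)
  P2 vs B: payoffs [3, 4, 4] → best response Y/Z (payoff 4)
  P2 vs C: payoffs [3, 2, 1] → best response X (payoff 3)
Mutual best responses: (A,Y), (B,Y), (B,Z) → Nash equilibria.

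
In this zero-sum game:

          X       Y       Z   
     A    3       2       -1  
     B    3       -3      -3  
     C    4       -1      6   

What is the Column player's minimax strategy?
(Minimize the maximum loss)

Column should play Y, value = 2

Work:
Column player minimizes Row's maximum payoff:
Column X: max payoff to Row = 4
Column Y: max payoff to Row = 2
Column Z: max payoff to Row = 6
Minimum is 2, achieved by column Y.
Minimax strategy: Y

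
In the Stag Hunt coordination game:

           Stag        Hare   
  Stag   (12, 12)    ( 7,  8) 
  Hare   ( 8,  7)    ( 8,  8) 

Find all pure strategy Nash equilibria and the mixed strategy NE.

Pure NE: (Stag, Stag) and (Hare, Hare); Mixed NE: p = 0.2, q = 0.2

Work:
Check pure NE:
(Stag, Stag): (12, 12) - no unilateral deviation beneficial
(Hare, Hare): (8, 8) - no unilateral deviation beneficial
Mixed NE: P1 plays Stag with p = 0.2, P2 plays Stag with q = 0.2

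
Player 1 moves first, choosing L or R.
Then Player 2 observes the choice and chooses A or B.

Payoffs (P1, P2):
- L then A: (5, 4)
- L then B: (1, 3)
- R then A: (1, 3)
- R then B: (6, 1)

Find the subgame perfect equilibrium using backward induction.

P1 plays L, P2 plays A after L and A after R; Payoff (5, 4)

Work:
Backward induction:
After L: P2 chooses A → P1 gets 5
After R: P2 chooses A → P1 gets 1
P1 chooses L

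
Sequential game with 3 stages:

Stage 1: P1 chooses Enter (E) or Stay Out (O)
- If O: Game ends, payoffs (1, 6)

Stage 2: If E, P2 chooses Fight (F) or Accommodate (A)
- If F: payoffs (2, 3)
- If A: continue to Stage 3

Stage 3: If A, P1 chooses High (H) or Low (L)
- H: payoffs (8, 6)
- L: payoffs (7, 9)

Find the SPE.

SPE: (E, A, H); Outcome (8, 6)

Work:
Stage 3: P1 chooses H (8 vs 7)
Stage 2: P2: F->3, A->6 (anticipating H). Choose A
Stage 1: P1: O->1, E->8 (anticipating A, H). Choose E
SPE path: E -> A -> H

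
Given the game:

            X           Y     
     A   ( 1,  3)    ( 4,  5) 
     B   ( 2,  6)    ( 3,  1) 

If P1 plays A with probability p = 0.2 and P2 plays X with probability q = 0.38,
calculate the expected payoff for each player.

E[P1] = 2.668, E[P2] = 3.168

Work:
E[P1] = p·q·π₁(A,X) + p·(1-q)·π₁(A,Y) + (1-p)·q·π₁(B,X) + (1-p)·(1-q)·π₁(B,Y)
= 0.2·0.38·1 + 0.2·0.62·4 + 0.8·0.38·2 + 0.8·0.62·3
= 2.668

E[P2] = 3.168 (similar calculation)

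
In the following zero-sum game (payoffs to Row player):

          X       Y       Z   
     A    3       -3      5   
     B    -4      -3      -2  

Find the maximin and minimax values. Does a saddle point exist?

Maximin = -3, Minimax = -3, Saddle: True

Work:
Row minimums: [-3, -4] → maximin = -3
Column maximums: [3, -3, 5] → minimax = -3
Saddle point exists! Game value = -3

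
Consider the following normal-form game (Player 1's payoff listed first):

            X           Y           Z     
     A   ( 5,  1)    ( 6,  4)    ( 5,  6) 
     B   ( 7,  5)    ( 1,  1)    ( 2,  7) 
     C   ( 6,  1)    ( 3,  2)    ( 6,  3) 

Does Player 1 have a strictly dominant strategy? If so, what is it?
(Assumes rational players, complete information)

No strictly dominant strategy exists for Player 1

Work:
A strategy strictly dominates another if it gives a strictly higher payoff against every opponent action. Compare each pair of P1's strategies column-by-column:
  A vs B: [5 vs 7, 6 vs 1, 5 vs 2] → A does not strictly dominate B (column X: 5 ≤ 7)
  A vs C: [5 vs 6, 6 vs 3, 5 vs 6] → A does not strictly dominate C (column X: 5 ≤ 6)
  B vs A: [7 vs 5, 1 vs 6, 2 vs 5] → B does not strictly dominate A (column Y: 1 ≤ 6)
  B vs C: [7 vs 6, 1 vs 3, 2 vs 6] → B does not strictly dominate C (column Y: 1 ≤ 3)
  C vs A: [6 vs 5, 3 vs 6, 6 vs 5] → C does not strictly dominate A (column Y: 3 ≤ 6)
  C vs B: [6 vs 7, 3 vs 1, 6 vs 2] → C does not strictly dominate B (column X: 6 ≤ 7)
No single strategy strictly dominates all others → no strictly dominant strategy.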